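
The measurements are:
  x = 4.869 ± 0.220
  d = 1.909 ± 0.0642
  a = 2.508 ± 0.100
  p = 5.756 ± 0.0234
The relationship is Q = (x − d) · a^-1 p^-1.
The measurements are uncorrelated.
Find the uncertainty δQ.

0.0179

Let u = x − d = 2.960. δu = √(δx² + δd²) = √(0.0484 + 0.00412) = 0.229, so δu/u = 0.0774.
Q is then a monomial in u, a, p:
δQ/Q = √((δu/u)² + (-1·δa/a)² + (-1·δp/p)²) = √(0.00599 + 0.00159 + 1.65e-05) = 0.0872
Q = 0.2050, so δQ = 0.0872 × 0.2050 = 0.0179.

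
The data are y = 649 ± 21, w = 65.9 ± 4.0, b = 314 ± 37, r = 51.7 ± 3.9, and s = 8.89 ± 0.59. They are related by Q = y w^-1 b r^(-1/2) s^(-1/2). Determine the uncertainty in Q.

21.0

Since Q is a product/quotient, work with relative uncertainties:
  (1·δy/y)² = (1×0.0324)² = 0.00105;  (-1·δw/w)² = (-1×0.0607)² = 0.00368;  (1·δb/b)² = (1×0.118)² = 0.0139;  (−½·δr/r)² = (-0.5×0.0754)² = 0.00142;  (−½·δs/s)² = (-0.5×0.0664)² = 0.00110
δQ/Q = √(0.0211) = 0.145
Q = 144, so δQ = 0.145 × 144 = 21.0.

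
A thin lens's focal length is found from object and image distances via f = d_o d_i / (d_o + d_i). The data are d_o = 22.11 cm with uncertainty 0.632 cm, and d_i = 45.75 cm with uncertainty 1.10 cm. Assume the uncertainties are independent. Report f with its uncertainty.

∂f/∂d_o = (d_i/(d_o+d_i))² = 0.455;  ∂f/∂d_i = (d_o/(d_o+d_i))² = 0.106
δf = √((∂f/∂d_o · δd_o)² + (∂f/∂d_i · δd_i)²) = √(0.0825 + 0.0136) = 0.310 cm
f = 14.91 cm.

14.91 ± 0.310 cm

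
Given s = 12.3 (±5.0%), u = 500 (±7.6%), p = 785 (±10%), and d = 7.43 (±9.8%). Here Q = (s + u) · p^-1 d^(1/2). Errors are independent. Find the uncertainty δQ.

Let w = s + u = 512. δw = √(δs² + δu²) = √(0.378 + 1440) = 38.0, so δw/w = 0.0742.
Q is then a monomial in w, p, d:
δQ/Q = √((δw/w)² + (-1·δp/p)² + (½·δd/d)²) = √(0.00550 + 0.0100 + 0.00240) = 0.134
Q = 1.78, so δQ = 0.134 × 1.78 = 0.238.

0.238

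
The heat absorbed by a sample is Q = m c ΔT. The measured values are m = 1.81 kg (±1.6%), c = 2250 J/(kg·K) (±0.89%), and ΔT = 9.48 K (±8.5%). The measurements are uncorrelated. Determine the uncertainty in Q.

3360 J

Since Q is a product/quotient, work with relative uncertainties:
  (1·δm/m)² = (1×0.0160)² = 0.000256;  (1·δc/c)² = (1×0.00890)² = 7.92e-05;  (1·δΔT/ΔT)² = (1×0.0850)² = 0.00723
δQ/Q = √(0.00756) = 0.0869
Q = 38600 J, so δQ = 0.0869 × 38600 = 3360 J.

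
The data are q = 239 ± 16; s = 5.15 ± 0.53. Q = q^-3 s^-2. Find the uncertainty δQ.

Since Q is a product/quotient, work with relative uncertainties:
  (-3·δq/q)² = (-3×0.0669)² = 0.0403;  (-2·δs/s)² = (-2×0.103)² = 0.0424
δQ/Q = √(0.0827) = 0.288
Q = 2.76e-09, so δQ = 0.288 × 2.76e-09 = 7.94e-10.

7.94e-10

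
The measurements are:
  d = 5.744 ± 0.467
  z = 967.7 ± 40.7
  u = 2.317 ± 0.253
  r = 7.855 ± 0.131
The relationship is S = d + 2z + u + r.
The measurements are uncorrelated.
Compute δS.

81.4

Absolute uncertainties add in quadrature for a linear combination:
  (δd)² = 0.218;  (2·δz)² = 6630;  (δu)² = 0.0640;  (δr)² = 0.0172
δS = √(6630) = 81.4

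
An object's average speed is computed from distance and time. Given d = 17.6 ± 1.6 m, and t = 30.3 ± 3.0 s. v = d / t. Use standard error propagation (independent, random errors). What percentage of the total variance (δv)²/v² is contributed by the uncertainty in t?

(δv/v)² = (1·δd/d)² + (-1·δt/t)²
  d term: (1×0.0909)² = 0.00826
  t term: (-1×0.0990)² = 0.00980
Total = 0.0181. Share from t = 0.00980/0.0181 = 0.543.

54.3%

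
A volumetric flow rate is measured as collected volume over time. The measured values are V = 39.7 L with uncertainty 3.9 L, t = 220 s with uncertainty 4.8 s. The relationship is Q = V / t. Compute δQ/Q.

For a monomial Q ∝ V, t^-1, fractional errors add in quadrature:
  (1·δV/V)² = (1×0.0982)² = 0.00965;  (-1·δt/t)² = (-1×0.0218)² = 0.000476
δQ/Q = √(0.0101) = 0.101

0.101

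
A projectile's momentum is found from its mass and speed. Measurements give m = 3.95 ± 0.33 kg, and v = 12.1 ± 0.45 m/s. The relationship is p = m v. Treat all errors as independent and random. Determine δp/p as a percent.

9.14%

For a monomial p ∝ m, v, fractional errors add in quadrature:
  (1·δm/m)² = (1×0.0835)² = 0.00698;  (1·δv/v)² = (1×0.0372)² = 0.00138
δp/p = √(0.00836) = 0.0914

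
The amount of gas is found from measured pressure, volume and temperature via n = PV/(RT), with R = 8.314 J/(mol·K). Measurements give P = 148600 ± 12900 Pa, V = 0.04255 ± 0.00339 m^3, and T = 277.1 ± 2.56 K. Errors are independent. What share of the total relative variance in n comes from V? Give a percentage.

(δn/n)² = (1·δP/P)² + (1·δV/V)² + (-1·δT/T)²
  P term: (1×0.0868)² = 0.00754
  V term: (1×0.0797)² = 0.00635
  T term: (-1×0.00924)² = 8.54e-05
Total = 0.0140. Share from V = 0.00635/0.0140 = 0.454.

45.4%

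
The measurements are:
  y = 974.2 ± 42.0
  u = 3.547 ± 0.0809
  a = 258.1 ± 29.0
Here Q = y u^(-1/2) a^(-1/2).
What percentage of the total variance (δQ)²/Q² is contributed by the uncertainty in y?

36.1%

(δQ/Q)² = (1·δy/y)² + (−½·δu/u)² + (−½·δa/a)²
  y term: (1×0.0431)² = 0.00186
  u term: (-0.5×0.0228)² = 0.000130
  a term: (-0.5×0.112)² = 0.00316
Total = 0.00514. Share from y = 0.00186/0.00514 = 0.361.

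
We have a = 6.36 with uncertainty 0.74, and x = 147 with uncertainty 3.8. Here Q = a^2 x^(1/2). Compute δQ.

Products/powers → add relative errors in quadrature, weighted by exponent:
  (2·δa/a)² = (2×0.116)² = 0.0542;  (½·δx/x)² = (0.5×0.0259)² = 0.000167
δQ/Q = √(0.0543) = 0.233
Q = 490, so δQ = 0.233 × 490 = 114.

114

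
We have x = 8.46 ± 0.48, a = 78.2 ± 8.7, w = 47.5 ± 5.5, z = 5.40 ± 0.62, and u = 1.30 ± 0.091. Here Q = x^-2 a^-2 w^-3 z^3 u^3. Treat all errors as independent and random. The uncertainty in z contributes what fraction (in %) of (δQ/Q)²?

(δQ/Q)² = (-2·δx/x)² + (-2·δa/a)² + (-3·δw/w)² + (3·δz/z)² + (3·δu/u)²
  x term: (-2×0.0567)² = 0.0129
  a term: (-2×0.111)² = 0.0495
  w term: (-3×0.116)² = 0.121
  z term: (3×0.115)² = 0.119
  u term: (3×0.0700)² = 0.0441
Total = 0.346. Share from z = 0.119/0.346 = 0.343.

34.3%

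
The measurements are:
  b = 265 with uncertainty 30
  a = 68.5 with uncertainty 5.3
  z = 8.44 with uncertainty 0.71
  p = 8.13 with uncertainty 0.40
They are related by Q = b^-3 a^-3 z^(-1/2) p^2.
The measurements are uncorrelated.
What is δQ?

Relative error in a monomial: (δQ/Q)² = Σ (nᵢ · δxᵢ/xᵢ)².
  (-3·δb/b)² = (-3×0.113)² = 0.115;  (-3·δa/a)² = (-3×0.0774)² = 0.0539;  (−½·δz/z)² = (-0.5×0.0841)² = 0.00177;  (2·δp/p)² = (2×0.0492)² = 0.00968
δQ/Q = √(0.181) = 0.425
Q = 3.8e-12, so δQ = 0.425 × 3.8e-12 = 1.62e-12.

1.62e-12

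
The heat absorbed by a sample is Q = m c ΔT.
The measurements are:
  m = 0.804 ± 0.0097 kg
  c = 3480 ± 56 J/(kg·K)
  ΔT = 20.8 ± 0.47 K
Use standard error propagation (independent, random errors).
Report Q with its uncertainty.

For a monomial Q ∝ m, c, ΔT, fractional errors add in quadrature:
  (1·δm/m)² = (1×0.0121)² = 0.000146;  (1·δc/c)² = (1×0.0161)² = 0.000259;  (1·δΔT/ΔT)² = (1×0.0226)² = 0.000511
δQ/Q = √(0.000915) = 0.0303
Q = 58200 J, so δQ = 0.0303 × 58200 = 1760 J.

58200 ± 1760 J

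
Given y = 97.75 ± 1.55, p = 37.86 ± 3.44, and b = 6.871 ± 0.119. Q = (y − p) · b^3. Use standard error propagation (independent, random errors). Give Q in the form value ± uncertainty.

19430 ± 1590

Let u = y − p = 59.89. δu = √(δy² + δp²) = √(2.40 + 11.8) = 3.77, so δu/u = 0.0630.
Q is then a monomial in u, b:
δQ/Q = √((δu/u)² + (3·δb/b)²) = √(0.00397 + 0.00270) = 0.0817
Q = 19430, so δQ = 0.0817 × 19430 = 1590.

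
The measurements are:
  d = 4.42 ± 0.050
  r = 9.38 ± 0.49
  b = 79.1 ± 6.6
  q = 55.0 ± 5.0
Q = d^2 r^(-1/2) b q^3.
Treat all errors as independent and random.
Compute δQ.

2.41e+07

Q is a product of powers, so relative uncertainties combine in quadrature:
  (2·δd/d)² = (2×0.0113)² = 0.000512;  (−½·δr/r)² = (-0.5×0.0522)² = 0.000682;  (1·δb/b)² = (1×0.0834)² = 0.00696;  (3·δq/q)² = (3×0.0909)² = 0.0744
δQ/Q = √(0.0825) = 0.287
Q = 8.39e+07, so δQ = 0.287 × 8.39e+07 = 2.41e+07.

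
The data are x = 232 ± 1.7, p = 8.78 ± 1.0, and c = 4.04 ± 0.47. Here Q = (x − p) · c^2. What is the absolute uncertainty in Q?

Let u = x − p = 223. δu = √(δx² + δp²) = √(2.89 + 1.00) = 1.97, so δu/u = 0.00884.
Q is then a monomial in u, c:
δQ/Q = √((δu/u)² + (2·δc/c)²) = √(7.81e-05 + 0.0541) = 0.233
Q = 3640, so δQ = 0.233 × 3640 = 848.

848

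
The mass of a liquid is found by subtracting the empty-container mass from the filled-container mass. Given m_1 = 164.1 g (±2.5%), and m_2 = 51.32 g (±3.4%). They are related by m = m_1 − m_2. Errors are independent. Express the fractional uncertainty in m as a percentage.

m is a linear combination, so absolute uncertainties add in quadrature:
  (δm_1)² = 16.8;  (δm_2)² = 3.04
δm = √(19.9) = 4.46 g
m = 112.8 g, so δm/m = 4.46/112.8 = 0.0395.

3.95%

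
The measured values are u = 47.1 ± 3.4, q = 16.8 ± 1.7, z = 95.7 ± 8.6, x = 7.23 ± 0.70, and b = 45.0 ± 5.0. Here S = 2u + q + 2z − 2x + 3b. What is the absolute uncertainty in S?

Sums and differences: (δS)² = Σ (cᵢ δxᵢ)².
  (2·δu)² = 46.2;  (δq)² = 2.89;  (2·δz)² = 296;  (2·δx)² = 1.96;  (3·δb)² = 225
δS = √(572) = 23.9

23.9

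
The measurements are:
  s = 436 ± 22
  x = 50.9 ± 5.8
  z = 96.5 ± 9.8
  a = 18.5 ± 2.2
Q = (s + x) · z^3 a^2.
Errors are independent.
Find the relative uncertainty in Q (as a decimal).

0.389

Let u = s + x = 487. δu = √(δs² + δx²) = √(484 + 33.6) = 22.8, so δu/u = 0.0467.
Q is then a monomial in u, z, a:
δQ/Q = √((δu/u)² + (3·δz/z)² + (2·δa/a)²) = √(0.00218 + 0.0928 + 0.0566) = 0.389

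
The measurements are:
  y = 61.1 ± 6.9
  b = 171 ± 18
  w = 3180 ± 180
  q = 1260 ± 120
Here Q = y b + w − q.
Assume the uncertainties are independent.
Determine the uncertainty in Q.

Let p = y·b = 10400. δp/p = √((1·δy/y)² + (1·δb/b)²) = √(0.0128 + 0.0111) = 0.154, so δp = 1610.
Q = p + w − q: δQ = √(δp² + δw² + δq²) = √(2.6e+06 + 32400 + 14400) = 1630

1630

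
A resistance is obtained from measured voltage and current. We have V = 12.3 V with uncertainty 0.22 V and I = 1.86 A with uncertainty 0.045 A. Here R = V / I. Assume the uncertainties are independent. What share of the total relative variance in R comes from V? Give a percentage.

(δR/R)² = (1·δV/V)² + (-1·δI/I)²
  V term: (1×0.0179)² = 0.000320
  I term: (-1×0.0242)² = 0.000585
Total = 0.000905. Share from V = 0.000320/0.000905 = 0.353.

35.3%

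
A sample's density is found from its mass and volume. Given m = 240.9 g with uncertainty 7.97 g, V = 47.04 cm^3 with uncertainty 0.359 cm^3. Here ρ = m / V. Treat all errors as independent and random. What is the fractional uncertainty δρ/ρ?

0.0340

Since ρ is a product/quotient, work with relative uncertainties:
  (1·δm/m)² = (1×0.0331)² = 0.00109;  (-1·δV/V)² = (-1×0.00763)² = 5.82e-05
δρ/ρ = √(0.00115) = 0.0340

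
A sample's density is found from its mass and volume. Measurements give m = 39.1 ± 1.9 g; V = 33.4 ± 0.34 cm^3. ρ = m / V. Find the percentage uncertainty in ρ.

Relative error in a monomial: (δρ/ρ)² = Σ (nᵢ · δxᵢ/xᵢ)².
  (1·δm/m)² = (1×0.0486)² = 0.00236;  (-1·δV/V)² = (-1×0.0102)² = 0.000104
δρ/ρ = √(0.00246) = 0.0496

4.96%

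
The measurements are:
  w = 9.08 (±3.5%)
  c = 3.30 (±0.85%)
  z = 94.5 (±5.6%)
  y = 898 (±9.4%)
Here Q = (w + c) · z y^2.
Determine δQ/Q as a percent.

19.8%

Let u = w + c = 12.4. δu = √(δw² + δc²) = √(0.101 + 0.000787) = 0.319, so δu/u = 0.0258.
Q is then a monomial in u, z, y:
δQ/Q = √((δu/u)² + (1·δz/z)² + (2·δy/y)²) = √(0.000664 + 0.00314 + 0.0353) = 0.198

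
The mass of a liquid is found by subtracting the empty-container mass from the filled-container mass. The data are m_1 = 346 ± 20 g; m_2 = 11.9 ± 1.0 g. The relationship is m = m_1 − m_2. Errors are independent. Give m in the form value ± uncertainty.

334 ± 20.0 g

Each term contributes (cᵢ δxᵢ)² to (δm)²:
  (δm_1)² = 400;  (δm_2)² = 1.00
δm = √(401) = 20.0 g
m = 334 g.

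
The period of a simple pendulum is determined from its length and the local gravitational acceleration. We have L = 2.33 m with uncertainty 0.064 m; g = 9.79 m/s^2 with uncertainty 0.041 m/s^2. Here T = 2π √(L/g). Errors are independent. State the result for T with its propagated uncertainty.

T is a product of powers, so relative uncertainties combine in quadrature:
  (½·δL/L)² = (0.5×0.0275)² = 0.000189;  (−½·δg/g)² = (-0.5×0.00419)² = 4.38e-06
δT/T = √(0.000193) = 0.0139
T = 3.07 s, so δT = 0.0139 × 3.07 = 0.0426 s.

3.07 ± 0.0426 s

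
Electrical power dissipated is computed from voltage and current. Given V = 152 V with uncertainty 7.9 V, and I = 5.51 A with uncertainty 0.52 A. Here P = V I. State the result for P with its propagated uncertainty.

838 ± 90.2 W

P is a product of powers, so relative uncertainties combine in quadrature:
  (1·δV/V)² = (1×0.0520)² = 0.00270;  (1·δI/I)² = (1×0.0944)² = 0.00891
δP/P = √(0.0116) = 0.108
P = 838 W, so δP = 0.108 × 838 = 90.2 W.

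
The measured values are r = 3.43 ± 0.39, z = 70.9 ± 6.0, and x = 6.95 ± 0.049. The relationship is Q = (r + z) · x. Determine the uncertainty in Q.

Let u = r + z = 74.3. δu = √(δr² + δz²) = √(0.152 + 36.0) = 6.01, so δu/u = 0.0809.
Q is then a monomial in u, x:
δQ/Q = √((δu/u)² + (1·δx/x)²) = √(0.00654 + 4.97e-05) = 0.0812
Q = 517, so δQ = 0.0812 × 517 = 41.9.

41.9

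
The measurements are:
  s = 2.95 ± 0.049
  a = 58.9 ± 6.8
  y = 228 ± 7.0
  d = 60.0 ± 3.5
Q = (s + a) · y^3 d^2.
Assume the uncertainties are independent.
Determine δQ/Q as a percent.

18.5%

Let u = s + a = 61.9. δu = √(δs² + δa²) = √(0.00240 + 46.2) = 6.80, so δu/u = 0.110.
Q is then a monomial in u, y, d:
δQ/Q = √((δu/u)² + (3·δy/y)² + (2·δd/d)²) = √(0.0121 + 0.00848 + 0.0136) = 0.185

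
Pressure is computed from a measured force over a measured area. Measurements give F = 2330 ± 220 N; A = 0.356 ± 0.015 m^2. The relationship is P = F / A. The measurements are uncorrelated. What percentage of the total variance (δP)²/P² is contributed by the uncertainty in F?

83.4%

(δP/P)² = (1·δF/F)² + (-1·δA/A)²
  F term: (1×0.0944)² = 0.00892
  A term: (-1×0.0421)² = 0.00178
Total = 0.0107. Share from F = 0.00892/0.0107 = 0.834.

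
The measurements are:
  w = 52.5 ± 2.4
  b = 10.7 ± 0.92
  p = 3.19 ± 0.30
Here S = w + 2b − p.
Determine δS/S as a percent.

Sums and differences: (δS)² = Σ (cᵢ δxᵢ)².
  (δw)² = 5.76;  (2·δb)² = 3.39;  (δp)² = 0.0900
δS = √(9.24) = 3.04
S = 70.7, so δS/S = 3.04/70.7 = 0.0430.

4.30%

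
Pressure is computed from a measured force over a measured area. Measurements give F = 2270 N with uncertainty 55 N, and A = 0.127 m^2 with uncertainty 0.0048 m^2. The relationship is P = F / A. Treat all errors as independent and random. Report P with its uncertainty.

17900 ± 802 Pa

For a monomial P ∝ F, A^-1, fractional errors add in quadrature:
  (1·δF/F)² = (1×0.0242)² = 0.000587;  (-1·δA/A)² = (-1×0.0378)² = 0.00143
δP/P = √(0.00202) = 0.0449
P = 17900 Pa, so δP = 0.0449 × 17900 = 802 Pa.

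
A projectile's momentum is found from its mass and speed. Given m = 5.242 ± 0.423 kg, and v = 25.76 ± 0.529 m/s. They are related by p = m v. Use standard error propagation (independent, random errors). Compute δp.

Relative error in a monomial: (δp/p)² = Σ (nᵢ · δxᵢ/xᵢ)².
  (1·δm/m)² = (1×0.0807)² = 0.00651;  (1·δv/v)² = (1×0.0205)² = 0.000422
δp/p = √(0.00693) = 0.0833
p = 135.0 kg·m/s, so δp = 0.0833 × 135.0 = 11.2 kg·m/s.

11.2 kg·m/s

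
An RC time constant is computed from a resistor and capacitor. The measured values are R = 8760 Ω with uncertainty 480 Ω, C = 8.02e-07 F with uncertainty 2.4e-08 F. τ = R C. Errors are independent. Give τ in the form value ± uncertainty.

0.00703 ± 0.000439 s

For a monomial τ ∝ R, C, fractional errors add in quadrature:
  (1·δR/R)² = (1×0.0548)² = 0.00300;  (1·δC/C)² = (1×0.0299)² = 0.000896
δτ/τ = √(0.00390) = 0.0624
τ = 0.00703 s, so δτ = 0.0624 × 0.00703 = 0.000439 s.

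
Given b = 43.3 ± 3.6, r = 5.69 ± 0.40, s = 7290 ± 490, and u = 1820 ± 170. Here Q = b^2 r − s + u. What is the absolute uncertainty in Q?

1990

Let p = b^2·r = 10700. δp/p = √((2·δb/b)² + (1·δr/r)²) = √(0.0276 + 0.00494) = 0.181, so δp = 1930.
Q = p − s + u: δQ = √(δp² + δs² + δu²) = √(3.71e+06 + 2.4e+05 + 28900) = 1990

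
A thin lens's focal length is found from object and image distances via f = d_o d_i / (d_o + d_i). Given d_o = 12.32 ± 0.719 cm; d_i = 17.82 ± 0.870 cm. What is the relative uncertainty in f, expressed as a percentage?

3.99%

∂f/∂d_o = (d_i/(d_o+d_i))² = 0.350;  ∂f/∂d_i = (d_o/(d_o+d_i))² = 0.167
δf = √((∂f/∂d_o · δd_o)² + (∂f/∂d_i · δd_i)²) = √(0.0632 + 0.0211) = 0.290 cm
f = 7.284 cm, so δf/f = 0.290/7.284 = 0.0399.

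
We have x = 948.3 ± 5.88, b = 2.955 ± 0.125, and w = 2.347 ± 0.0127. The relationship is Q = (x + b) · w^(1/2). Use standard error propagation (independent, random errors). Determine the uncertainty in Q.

Let u = x + b = 951.3. δu = √(δx² + δb²) = √(34.6 + 0.0156) = 5.88, so δu/u = 0.00618.
Q is then a monomial in u, w:
δQ/Q = √((δu/u)² + (½·δw/w)²) = √(3.82e-05 + 7.32e-06) = 0.00675
Q = 1457, so δQ = 0.00675 × 1457 = 9.84.

9.84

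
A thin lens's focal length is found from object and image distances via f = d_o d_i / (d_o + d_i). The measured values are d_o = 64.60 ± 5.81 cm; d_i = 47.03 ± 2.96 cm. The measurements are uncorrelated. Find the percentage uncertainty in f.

∂f/∂d_o = (d_i/(d_o+d_i))² = 0.177;  ∂f/∂d_i = (d_o/(d_o+d_i))² = 0.335
δf = √((∂f/∂d_o · δd_o)² + (∂f/∂d_i · δd_i)²) = √(1.06 + 0.983) = 1.43 cm
f = 27.22 cm, so δf/f = 1.43/27.22 = 0.0526.

5.26%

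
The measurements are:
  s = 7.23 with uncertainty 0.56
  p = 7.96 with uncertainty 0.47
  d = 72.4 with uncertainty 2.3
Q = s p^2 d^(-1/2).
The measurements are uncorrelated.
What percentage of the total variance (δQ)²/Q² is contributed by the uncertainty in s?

(δQ/Q)² = (1·δs/s)² + (2·δp/p)² + (−½·δd/d)²
  s term: (1×0.0775)² = 0.00600
  p term: (2×0.0590)² = 0.0139
  d term: (-0.5×0.0318)² = 0.000252
Total = 0.0202. Share from s = 0.00600/0.0202 = 0.297.

29.7%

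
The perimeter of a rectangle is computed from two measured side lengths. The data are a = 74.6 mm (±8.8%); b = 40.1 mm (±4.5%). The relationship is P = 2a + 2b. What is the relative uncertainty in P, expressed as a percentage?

5.94%

Sums and differences: (δP)² = Σ (cᵢ δxᵢ)².
  (2·δa)² = 172;  (2·δb)² = 13.0
δP = √(185) = 13.6 mm
P = 229 mm, so δP/P = 13.6/229 = 0.0594.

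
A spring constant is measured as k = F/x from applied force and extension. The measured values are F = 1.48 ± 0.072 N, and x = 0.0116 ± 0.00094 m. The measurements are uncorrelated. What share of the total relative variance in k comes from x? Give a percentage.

(δk/k)² = (1·δF/F)² + (-1·δx/x)²
  F term: (1×0.0486)² = 0.00237
  x term: (-1×0.0810)² = 0.00657
Total = 0.00893. Share from x = 0.00657/0.00893 = 0.735.

73.5%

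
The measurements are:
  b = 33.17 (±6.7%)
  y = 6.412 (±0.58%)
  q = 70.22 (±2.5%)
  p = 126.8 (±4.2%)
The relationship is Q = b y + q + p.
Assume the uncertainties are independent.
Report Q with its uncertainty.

Let w = b·y = 212.7. δw/w = √((1·δb/b)² + (1·δy/y)²) = √(0.00449 + 3.36e-05) = 0.0673, so δw = 14.3.
Q = w + q + p: δQ = √(δw² + δq² + δp²) = √(205 + 3.08 + 28.4) = 15.4
Q = 409.7.

409.7 ± 15.4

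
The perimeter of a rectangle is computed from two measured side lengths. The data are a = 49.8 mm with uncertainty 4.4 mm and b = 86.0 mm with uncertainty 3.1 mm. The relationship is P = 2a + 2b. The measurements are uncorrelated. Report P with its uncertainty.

272 ± 10.8 mm

Sums and differences: (δP)² = Σ (cᵢ δxᵢ)².
  (2·δa)² = 77.4;  (2·δb)² = 38.4
δP = √(116) = 10.8 mm
P = 272 mm.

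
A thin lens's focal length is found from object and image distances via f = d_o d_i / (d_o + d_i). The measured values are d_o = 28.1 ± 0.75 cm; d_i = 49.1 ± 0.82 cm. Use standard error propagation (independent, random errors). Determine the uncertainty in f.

∂f/∂d_o = (d_i/(d_o+d_i))² = 0.405;  ∂f/∂d_i = (d_o/(d_o+d_i))² = 0.132
δf = √((∂f/∂d_o · δd_o)² + (∂f/∂d_i · δd_i)²) = √(0.0920 + 0.0118) = 0.322 cm

0.322 cm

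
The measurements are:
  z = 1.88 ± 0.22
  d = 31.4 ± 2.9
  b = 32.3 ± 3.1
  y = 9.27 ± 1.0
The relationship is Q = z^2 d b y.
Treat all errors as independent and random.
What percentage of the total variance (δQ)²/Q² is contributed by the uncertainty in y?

(δQ/Q)² = (2·δz/z)² + (1·δd/d)² + (1·δb/b)² + (1·δy/y)²
  z term: (2×0.117)² = 0.0548
  d term: (1×0.0924)² = 0.00853
  b term: (1×0.0960)² = 0.00921
  y term: (1×0.108)² = 0.0116
Total = 0.0842. Share from y = 0.0116/0.0842 = 0.138.

13.8%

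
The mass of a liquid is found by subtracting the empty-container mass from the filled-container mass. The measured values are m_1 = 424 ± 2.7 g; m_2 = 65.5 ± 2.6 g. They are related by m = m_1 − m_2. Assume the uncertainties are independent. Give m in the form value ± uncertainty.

358 ± 3.75 g

Sums and differences: (δm)² = Σ (cᵢ δxᵢ)².
  (δm_1)² = 7.29;  (δm_2)² = 6.76
δm = √(14.1) = 3.75 g
m = 358 g.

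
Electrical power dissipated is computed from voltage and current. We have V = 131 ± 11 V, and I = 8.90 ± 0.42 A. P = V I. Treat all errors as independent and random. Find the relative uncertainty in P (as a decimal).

0.0963

Relative error in a monomial: (δP/P)² = Σ (nᵢ · δxᵢ/xᵢ)².
  (1·δV/V)² = (1×0.0840)² = 0.00705;  (1·δI/I)² = (1×0.0472)² = 0.00223
δP/P = √(0.00928) = 0.0963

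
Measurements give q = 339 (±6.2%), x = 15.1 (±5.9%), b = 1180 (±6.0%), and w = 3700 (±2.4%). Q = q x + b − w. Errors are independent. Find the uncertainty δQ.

Let p = q·x = 5120. δp/p = √((1·δq/q)² + (1·δx/x)²) = √(0.00384 + 0.00348) = 0.0856, so δp = 438.
Q = p + b − w: δQ = √(δp² + δb² + δw²) = √(1.92e+05 + 5010 + 7890) = 453

453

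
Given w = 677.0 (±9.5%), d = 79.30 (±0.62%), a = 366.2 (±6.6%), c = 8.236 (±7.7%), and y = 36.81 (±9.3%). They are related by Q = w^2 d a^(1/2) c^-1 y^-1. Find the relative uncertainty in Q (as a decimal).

0.228

Products/powers → add relative errors in quadrature, weighted by exponent:
  (2·δw/w)² = (2×0.0950)² = 0.0361;  (1·δd/d)² = (1×0.00620)² = 3.84e-05;  (½·δa/a)² = (0.5×0.0660)² = 0.00109;  (-1·δc/c)² = (-1×0.0770)² = 0.00593;  (-1·δy/y)² = (-1×0.0930)² = 0.00865
δQ/Q = √(0.0518) = 0.228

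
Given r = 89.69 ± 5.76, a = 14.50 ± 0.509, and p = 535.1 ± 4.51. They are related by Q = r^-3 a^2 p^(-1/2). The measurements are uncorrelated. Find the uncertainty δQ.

For a monomial Q ∝ r^-3, a^2, p^(-1/2), fractional errors add in quadrature:
  (-3·δr/r)² = (-3×0.0642)² = 0.0371;  (2·δa/a)² = (2×0.0351)² = 0.00493;  (−½·δp/p)² = (-0.5×0.00843)² = 1.78e-05
δQ/Q = √(0.0421) = 0.205
Q = 1.26e-05, so δQ = 0.205 × 1.26e-05 = 2.58e-06.

2.58e-06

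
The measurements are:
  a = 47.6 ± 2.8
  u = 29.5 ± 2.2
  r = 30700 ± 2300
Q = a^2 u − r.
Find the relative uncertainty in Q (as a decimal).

0.265

Let p = a^2·u = 66800. δp/p = √((2·δa/a)² + (1·δu/u)²) = √(0.0138 + 0.00556) = 0.139, so δp = 9310.
Q = p − r: δQ = √(δp² + δr²) = √(8.67e+07 + 5.29e+06) = 9590
Q = 36100, so δQ/Q = 9590/36100 = 0.265.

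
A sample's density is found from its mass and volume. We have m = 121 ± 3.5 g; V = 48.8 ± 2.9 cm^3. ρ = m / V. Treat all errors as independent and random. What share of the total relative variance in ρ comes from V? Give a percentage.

80.8%

(δρ/ρ)² = (1·δm/m)² + (-1·δV/V)²
  m term: (1×0.0289)² = 0.000837
  V term: (-1×0.0594)² = 0.00353
Total = 0.00437. Share from V = 0.00353/0.00437 = 0.808.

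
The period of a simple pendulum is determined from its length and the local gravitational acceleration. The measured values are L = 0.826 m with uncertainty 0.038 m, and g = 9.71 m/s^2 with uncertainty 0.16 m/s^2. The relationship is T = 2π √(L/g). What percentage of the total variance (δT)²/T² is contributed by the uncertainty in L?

88.6%

(δT/T)² = (½·δL/L)² + (−½·δg/g)²
  L term: (0.5×0.0460)² = 0.000529
  g term: (-0.5×0.0165)² = 6.79e-05
Total = 0.000597. Share from L = 0.000529/0.000597 = 0.886.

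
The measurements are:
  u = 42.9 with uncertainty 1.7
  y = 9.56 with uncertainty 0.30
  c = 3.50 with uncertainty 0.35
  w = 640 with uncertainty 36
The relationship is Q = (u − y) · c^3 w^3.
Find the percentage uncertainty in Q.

34.8%

Let h = u − y = 33.3. δh = √(δu² + δy²) = √(2.89 + 0.0900) = 1.73, so δh/h = 0.0518.
Q is then a monomial in h, c, w:
δQ/Q = √((δh/h)² + (3·δc/c)² + (3·δw/w)²) = √(0.00268 + 0.0900 + 0.0285) = 0.348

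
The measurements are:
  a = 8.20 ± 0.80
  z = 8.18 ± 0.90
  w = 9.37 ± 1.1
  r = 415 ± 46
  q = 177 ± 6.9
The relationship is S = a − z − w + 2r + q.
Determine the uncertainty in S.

S is a linear combination, so absolute uncertainties add in quadrature:
  (δa)² = 0.640;  (δz)² = 0.810;  (δw)² = 1.21;  (2·δr)² = 8460;  (δq)² = 47.6
δS = √(8510) = 92.3

92.3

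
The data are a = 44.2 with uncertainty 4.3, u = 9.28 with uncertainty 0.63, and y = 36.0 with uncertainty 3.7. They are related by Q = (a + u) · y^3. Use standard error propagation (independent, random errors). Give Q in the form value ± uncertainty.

(2.50 ± 0.796) × 10^6

Let w = a + u = 53.5. δw = √(δa² + δu²) = √(18.5 + 0.397) = 4.35, so δw/w = 0.0813.
Q is then a monomial in w, y:
δQ/Q = √((δw/w)² + (3·δy/y)²) = √(0.00660 + 0.0951) = 0.319
Q = 2.5e+06, so δQ = 0.319 × 2.5e+06 = 7.96e+05.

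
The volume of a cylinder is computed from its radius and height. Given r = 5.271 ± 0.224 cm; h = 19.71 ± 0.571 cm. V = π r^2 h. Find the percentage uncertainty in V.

8.98%

For a monomial V ∝ r^2, h, fractional errors add in quadrature:
  (2·δr/r)² = (2×0.0425)² = 0.00722;  (1·δh/h)² = (1×0.0290)² = 0.000839
δV/V = √(0.00806) = 0.0898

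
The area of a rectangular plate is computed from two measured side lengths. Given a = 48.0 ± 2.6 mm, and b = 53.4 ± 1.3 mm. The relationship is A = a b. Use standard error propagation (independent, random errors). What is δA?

For a monomial A ∝ a, b, fractional errors add in quadrature:
  (1·δa/a)² = (1×0.0542)² = 0.00293;  (1·δb/b)² = (1×0.0243)² = 0.000593
δA/A = √(0.00353) = 0.0594
A = 2560 mm^2, so δA = 0.0594 × 2560 = 152 mm^2.

152 mm^2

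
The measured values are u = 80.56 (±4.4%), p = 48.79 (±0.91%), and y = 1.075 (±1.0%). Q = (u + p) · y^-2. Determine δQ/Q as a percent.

3.41%

Let w = u + p = 129.3. δw = √(δu² + δp²) = √(12.6 + 0.197) = 3.57, so δw/w = 0.0276.
Q is then a monomial in w, y:
δQ/Q = √((δw/w)² + (-2·δy/y)²) = √(0.000763 + 0.000400) = 0.0341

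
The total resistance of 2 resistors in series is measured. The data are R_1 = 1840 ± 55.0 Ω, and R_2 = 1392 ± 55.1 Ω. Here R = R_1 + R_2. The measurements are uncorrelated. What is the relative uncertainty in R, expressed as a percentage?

R is a linear combination, so absolute uncertainties add in quadrature:
  (δR_1)² = 3020;  (δR_2)² = 3040
δR = √(6060) = 77.9 Ω
R = 3232 Ω, so δR/R = 77.9/3232 = 0.0241.

2.41%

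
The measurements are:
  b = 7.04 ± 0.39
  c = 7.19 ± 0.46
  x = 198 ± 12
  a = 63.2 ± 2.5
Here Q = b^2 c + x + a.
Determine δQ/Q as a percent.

Let p = b^2·c = 356. δp/p = √((2·δb/b)² + (1·δc/c)²) = √(0.0123 + 0.00409) = 0.128, so δp = 45.6.
Q = p + x + a: δQ = √(δp² + δx² + δa²) = √(2080 + 144 + 6.25) = 47.2
Q = 618, so δQ/Q = 47.2/618 = 0.0764.

7.64%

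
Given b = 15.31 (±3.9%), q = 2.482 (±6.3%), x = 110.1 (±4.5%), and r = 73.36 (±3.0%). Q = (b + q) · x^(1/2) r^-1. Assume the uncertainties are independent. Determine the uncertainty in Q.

Let u = b + q = 17.79. δu = √(δb² + δq²) = √(0.357 + 0.0245) = 0.617, so δu/u = 0.0347.
Q is then a monomial in u, x, r:
δQ/Q = √((δu/u)² + (½·δx/x)² + (-1·δr/r)²) = √(0.00120 + 0.000506 + 0.000900) = 0.0511
Q = 2.545, so δQ = 0.0511 × 2.545 = 0.130.

0.130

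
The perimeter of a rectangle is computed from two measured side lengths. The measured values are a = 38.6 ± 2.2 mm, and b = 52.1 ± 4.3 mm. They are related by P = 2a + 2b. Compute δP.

9.66 mm

P is a linear combination, so absolute uncertainties add in quadrature:
  (2·δa)² = 19.4;  (2·δb)² = 74.0
δP = √(93.3) = 9.66 mm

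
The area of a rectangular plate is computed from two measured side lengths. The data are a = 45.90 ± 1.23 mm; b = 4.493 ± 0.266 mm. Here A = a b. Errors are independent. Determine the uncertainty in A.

13.4 mm^2

Since A is a product/quotient, work with relative uncertainties:
  (1·δa/a)² = (1×0.0268)² = 0.000718;  (1·δb/b)² = (1×0.0592)² = 0.00351
δA/A = √(0.00422) = 0.0650
A = 206.2 mm^2, so δA = 0.0650 × 206.2 = 13.4 mm^2.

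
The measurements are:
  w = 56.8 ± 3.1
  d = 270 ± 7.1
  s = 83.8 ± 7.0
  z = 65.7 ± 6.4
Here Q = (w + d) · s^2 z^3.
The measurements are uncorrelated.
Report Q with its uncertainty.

(6.51 ± 2.20) × 10^11

Let u = w + d = 327. δu = √(δw² + δd²) = √(9.61 + 50.4) = 7.75, so δu/u = 0.0237.
Q is then a monomial in u, s, z:
δQ/Q = √((δu/u)² + (2·δs/s)² + (3·δz/z)²) = √(0.000562 + 0.0279 + 0.0854) = 0.337
Q = 6.51e+11, so δQ = 0.337 × 6.51e+11 = 2.2e+11.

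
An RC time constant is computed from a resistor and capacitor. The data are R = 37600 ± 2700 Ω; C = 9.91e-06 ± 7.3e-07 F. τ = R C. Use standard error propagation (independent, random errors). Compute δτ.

Each factor contributes (exponent × relative error)² to (δτ/τ)²:
  (1·δR/R)² = (1×0.0718)² = 0.00516;  (1·δC/C)² = (1×0.0737)² = 0.00543
δτ/τ = √(0.0106) = 0.103
τ = 0.373 s, so δτ = 0.103 × 0.373 = 0.0383 s.

0.0383 s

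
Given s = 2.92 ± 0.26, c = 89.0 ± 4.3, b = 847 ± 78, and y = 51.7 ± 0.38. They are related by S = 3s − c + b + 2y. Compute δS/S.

0.0898

Absolute uncertainties add in quadrature for a linear combination:
  (3·δs)² = 0.608;  (δc)² = 18.5;  (δb)² = 6080;  (2·δy)² = 0.578
δS = √(6100) = 78.1
S = 870, so δS/S = 78.1/870 = 0.0898.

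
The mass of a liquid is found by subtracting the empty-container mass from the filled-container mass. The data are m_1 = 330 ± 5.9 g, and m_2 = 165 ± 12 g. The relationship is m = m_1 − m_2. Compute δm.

13.4 g

Absolute uncertainties add in quadrature for a linear combination:
  (δm_1)² = 34.8;  (δm_2)² = 144
δm = √(179) = 13.4 g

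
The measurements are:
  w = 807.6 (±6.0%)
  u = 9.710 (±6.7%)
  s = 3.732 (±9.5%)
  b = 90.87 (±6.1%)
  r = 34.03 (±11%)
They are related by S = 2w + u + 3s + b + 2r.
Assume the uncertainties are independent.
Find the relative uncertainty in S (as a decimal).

0.0542

S is a linear combination, so absolute uncertainties add in quadrature:
  (2·δw)² = 9390;  (δu)² = 0.423;  (3·δs)² = 1.13;  (δb)² = 30.7;  (2·δr)² = 56.0
δS = √(9480) = 97.4
S = 1795, so δS/S = 97.4/1795 = 0.0542.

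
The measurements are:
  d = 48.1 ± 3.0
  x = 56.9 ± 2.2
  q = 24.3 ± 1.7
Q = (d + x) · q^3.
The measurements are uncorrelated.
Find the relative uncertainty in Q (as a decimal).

Let u = d + x = 105. δu = √(δd² + δx²) = √(9.00 + 4.84) = 3.72, so δu/u = 0.0354.
Q is then a monomial in u, q:
δQ/Q = √((δu/u)² + (3·δq/q)²) = √(0.00126 + 0.0440) = 0.213

0.213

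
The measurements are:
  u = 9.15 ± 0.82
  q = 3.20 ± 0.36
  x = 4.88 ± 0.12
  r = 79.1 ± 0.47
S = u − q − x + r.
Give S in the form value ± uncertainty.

80.2 ± 1.02

Sums and differences: (δS)² = Σ (cᵢ δxᵢ)².
  (δu)² = 0.672;  (δq)² = 0.130;  (δx)² = 0.0144;  (δr)² = 0.221
δS = √(1.04) = 1.02
S = 80.2.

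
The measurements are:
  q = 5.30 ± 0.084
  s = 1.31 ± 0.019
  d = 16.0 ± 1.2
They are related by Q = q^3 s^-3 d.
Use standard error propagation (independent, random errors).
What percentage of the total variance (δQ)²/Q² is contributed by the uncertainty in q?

(δQ/Q)² = (3·δq/q)² + (-3·δs/s)² + (1·δd/d)²
  q term: (3×0.0158)² = 0.00226
  s term: (-3×0.0145)² = 0.00189
  d term: (1×0.0750)² = 0.00562
Total = 0.00978. Share from q = 0.00226/0.00978 = 0.231.

23.1%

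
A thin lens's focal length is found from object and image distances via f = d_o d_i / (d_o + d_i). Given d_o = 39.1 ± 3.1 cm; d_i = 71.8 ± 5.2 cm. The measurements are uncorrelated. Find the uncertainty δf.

∂f/∂d_o = (d_i/(d_o+d_i))² = 0.419;  ∂f/∂d_i = (d_o/(d_o+d_i))² = 0.124
δf = √((∂f/∂d_o · δd_o)² + (∂f/∂d_i · δd_i)²) = √(1.69 + 0.418) = 1.45 cm

1.45 cm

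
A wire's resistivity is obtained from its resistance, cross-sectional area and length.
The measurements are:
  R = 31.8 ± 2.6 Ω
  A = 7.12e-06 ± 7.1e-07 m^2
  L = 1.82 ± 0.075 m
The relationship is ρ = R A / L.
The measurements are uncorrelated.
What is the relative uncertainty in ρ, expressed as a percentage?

Each factor contributes (exponent × relative error)² to (δρ/ρ)²:
  (1·δR/R)² = (1×0.0818)² = 0.00668;  (1·δA/A)² = (1×0.0997)² = 0.00994;  (-1·δL/L)² = (-1×0.0412)² = 0.00170
δρ/ρ = √(0.0183) = 0.135

13.5%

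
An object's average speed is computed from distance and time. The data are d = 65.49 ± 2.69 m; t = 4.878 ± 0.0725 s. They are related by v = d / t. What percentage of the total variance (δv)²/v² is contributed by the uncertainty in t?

11.6%

(δv/v)² = (1·δd/d)² + (-1·δt/t)²
  d term: (1×0.0411)² = 0.00169
  t term: (-1×0.0149)² = 0.000221
Total = 0.00191. Share from t = 0.000221/0.00191 = 0.116.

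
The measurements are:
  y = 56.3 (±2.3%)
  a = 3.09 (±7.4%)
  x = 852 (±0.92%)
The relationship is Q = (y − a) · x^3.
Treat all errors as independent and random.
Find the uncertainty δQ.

Let u = y − a = 53.2. δu = √(δy² + δa²) = √(1.68 + 0.0523) = 1.31, so δu/u = 0.0247.
Q is then a monomial in u, x:
δQ/Q = √((δu/u)² + (3·δx/x)²) = √(0.000611 + 0.000762) = 0.0370
Q = 3.29e+10, so δQ = 0.0370 × 3.29e+10 = 1.22e+09.

1.22e+09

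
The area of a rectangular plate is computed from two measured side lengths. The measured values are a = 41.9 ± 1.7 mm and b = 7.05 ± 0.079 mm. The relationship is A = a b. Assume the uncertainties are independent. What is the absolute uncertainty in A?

12.4 mm^2

A is a product of powers, so relative uncertainties combine in quadrature:
  (1·δa/a)² = (1×0.0406)² = 0.00165;  (1·δb/b)² = (1×0.0112)² = 0.000126
δA/A = √(0.00177) = 0.0421
A = 295 mm^2, so δA = 0.0421 × 295 = 12.4 mm^2.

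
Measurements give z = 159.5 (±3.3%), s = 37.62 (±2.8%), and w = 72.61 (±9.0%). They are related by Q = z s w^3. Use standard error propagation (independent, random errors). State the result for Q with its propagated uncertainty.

(2.297 ± 0.628) × 10^9

Relative error in a monomial: (δQ/Q)² = Σ (nᵢ · δxᵢ/xᵢ)².
  (1·δz/z)² = (1×0.0330)² = 0.00109;  (1·δs/s)² = (1×0.0280)² = 0.000784;  (3·δw/w)² = (3×0.0900)² = 0.0729
δQ/Q = √(0.0748) = 0.273
Q = 2.297e+09, so δQ = 0.273 × 2.297e+09 = 6.28e+08.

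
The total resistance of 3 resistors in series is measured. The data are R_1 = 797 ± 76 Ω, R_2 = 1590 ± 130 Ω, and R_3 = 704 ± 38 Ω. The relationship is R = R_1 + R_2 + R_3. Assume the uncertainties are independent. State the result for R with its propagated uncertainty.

3090 ± 155 Ω

For a sum/difference, combine absolute errors in quadrature:
  (δR_1)² = 5780;  (δR_2)² = 16900;  (δR_3)² = 1440
δR = √(24100) = 155 Ω
R = 3090 Ω.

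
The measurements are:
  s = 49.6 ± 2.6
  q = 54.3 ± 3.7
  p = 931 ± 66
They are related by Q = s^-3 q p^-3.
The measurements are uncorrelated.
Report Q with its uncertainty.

(5.51 ± 1.51) × 10^-13

Each factor contributes (exponent × relative error)² to (δQ/Q)²:
  (-3·δs/s)² = (-3×0.0524)² = 0.0247;  (1·δq/q)² = (1×0.0681)² = 0.00464;  (-3·δp/p)² = (-3×0.0709)² = 0.0452
δQ/Q = √(0.0746) = 0.273
Q = 5.51e-13, so δQ = 0.273 × 5.51e-13 = 1.51e-13.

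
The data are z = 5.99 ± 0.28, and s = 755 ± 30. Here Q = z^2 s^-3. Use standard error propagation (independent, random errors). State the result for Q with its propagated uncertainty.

Each factor contributes (exponent × relative error)² to (δQ/Q)²:
  (2·δz/z)² = (2×0.0467)² = 0.00874;  (-3·δs/s)² = (-3×0.0397)² = 0.0142
δQ/Q = √(0.0230) = 0.151
Q = 8.34e-08, so δQ = 0.151 × 8.34e-08 = 1.26e-08.

(8.34 ± 1.26) × 10^-8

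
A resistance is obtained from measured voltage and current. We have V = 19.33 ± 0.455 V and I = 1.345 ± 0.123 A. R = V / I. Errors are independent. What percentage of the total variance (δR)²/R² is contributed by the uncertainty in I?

93.8%

(δR/R)² = (1·δV/V)² + (-1·δI/I)²
  V term: (1×0.0235)² = 0.000554
  I term: (-1×0.0914)² = 0.00836
Total = 0.00892. Share from I = 0.00836/0.00892 = 0.938.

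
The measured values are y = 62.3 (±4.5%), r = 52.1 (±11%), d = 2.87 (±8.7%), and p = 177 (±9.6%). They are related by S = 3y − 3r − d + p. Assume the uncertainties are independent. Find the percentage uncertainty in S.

For a sum/difference, combine absolute errors in quadrature:
  (3·δy)² = 70.7;  (3·δr)² = 296;  (δd)² = 0.0623;  (δp)² = 289
δS = √(655) = 25.6
S = 205, so δS/S = 25.6/205 = 0.125.

12.5%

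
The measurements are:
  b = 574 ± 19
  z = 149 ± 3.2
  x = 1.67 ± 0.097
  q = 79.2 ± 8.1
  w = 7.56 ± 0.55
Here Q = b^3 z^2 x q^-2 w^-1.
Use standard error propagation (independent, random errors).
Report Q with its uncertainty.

Relative error in a monomial: (δQ/Q)² = Σ (nᵢ · δxᵢ/xᵢ)².
  (3·δb/b)² = (3×0.0331)² = 0.00986;  (2·δz/z)² = (2×0.0215)² = 0.00184;  (1·δx/x)² = (1×0.0581)² = 0.00337;  (-2·δq/q)² = (-2×0.102)² = 0.0418;  (-1·δw/w)² = (-1×0.0728)² = 0.00529
δQ/Q = √(0.0622) = 0.249
Q = 1.48e+08, so δQ = 0.249 × 1.48e+08 = 3.69e+07.

(1.48 ± 0.369) × 10^8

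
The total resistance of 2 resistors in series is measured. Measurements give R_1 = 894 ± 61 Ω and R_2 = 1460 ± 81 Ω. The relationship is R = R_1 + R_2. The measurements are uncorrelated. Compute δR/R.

0.0431

R is a linear combination, so absolute uncertainties add in quadrature:
  (δR_1)² = 3720;  (δR_2)² = 6560
δR = √(10300) = 101 Ω
R = 2350 Ω, so δR/R = 101/2350 = 0.0431.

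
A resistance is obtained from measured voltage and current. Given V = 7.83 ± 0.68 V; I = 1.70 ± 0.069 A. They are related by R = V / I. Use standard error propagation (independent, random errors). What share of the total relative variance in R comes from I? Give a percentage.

17.9%

(δR/R)² = (1·δV/V)² + (-1·δI/I)²
  V term: (1×0.0868)² = 0.00754
  I term: (-1×0.0406)² = 0.00165
Total = 0.00919. Share from I = 0.00165/0.00919 = 0.179.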